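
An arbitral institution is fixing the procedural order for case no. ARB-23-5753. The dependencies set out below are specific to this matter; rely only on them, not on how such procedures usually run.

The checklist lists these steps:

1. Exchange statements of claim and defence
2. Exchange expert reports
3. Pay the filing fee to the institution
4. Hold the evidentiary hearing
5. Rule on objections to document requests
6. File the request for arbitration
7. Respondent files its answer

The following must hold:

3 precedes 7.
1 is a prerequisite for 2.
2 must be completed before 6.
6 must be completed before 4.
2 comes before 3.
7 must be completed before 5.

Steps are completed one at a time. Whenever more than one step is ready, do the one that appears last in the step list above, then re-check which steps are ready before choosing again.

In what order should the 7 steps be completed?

Only 1 has no prerequisites, so it is first.
2 needed 1, now all done → 2.
6 and 3 are both available; 6 is listed later → 6.
4 now also ready, so the ready set is {4, 3}; 4 is listed later → 4.
3 needed 2, now all done → 3.
That leaves 7 as the only ready step → 7.
That leaves 5 as the only ready step → 5.

1, 2, 6, 4, 3, 7, 5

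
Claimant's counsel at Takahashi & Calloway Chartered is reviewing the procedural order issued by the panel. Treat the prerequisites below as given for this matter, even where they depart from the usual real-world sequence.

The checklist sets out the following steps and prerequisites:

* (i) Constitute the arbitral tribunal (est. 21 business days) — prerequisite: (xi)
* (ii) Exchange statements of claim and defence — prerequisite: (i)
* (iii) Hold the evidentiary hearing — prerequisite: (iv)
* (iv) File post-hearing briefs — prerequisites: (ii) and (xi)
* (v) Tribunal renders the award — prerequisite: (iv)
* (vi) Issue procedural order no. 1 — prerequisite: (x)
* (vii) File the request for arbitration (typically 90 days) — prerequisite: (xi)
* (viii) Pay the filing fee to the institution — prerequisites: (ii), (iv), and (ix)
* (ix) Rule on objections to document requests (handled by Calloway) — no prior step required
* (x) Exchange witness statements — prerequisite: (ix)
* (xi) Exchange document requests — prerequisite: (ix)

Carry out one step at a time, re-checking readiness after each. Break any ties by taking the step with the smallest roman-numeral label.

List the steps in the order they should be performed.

(ix), (x), (vi), (xi), (i), (ii), (iv), (iii), (v), (vii), (viii)

(ix) has no prerequisites → (ix) first.
Now (x) and (xi) have their prerequisites met. (x) has the earlier label, so (x) next.
Now (vi) and (xi) have their prerequisites met. (vi) has the earlier label, so (vi) next.
(xi) needed (ix), now all done → (xi).
(i) and (vii) are both available; (i) has the earlier label → (i).
(ii) now also ready, so the ready set is {(ii), (vii)}; (ii) has the earlier label → (ii).
Ready: (iv) and (vii). (iv) has the earlier label → (iv).
(iii), (v) and (viii) now also ready, so the ready set is {(iii), (v), (vii), (viii)}; (iii) has the earlier label → (iii).
Ready: (v), (vii) and (viii). (v) has the earlier label → (v).
(vii) and (viii) are both available; (vii) has the earlier label → (vii).
(viii) is the only step now ready → (viii).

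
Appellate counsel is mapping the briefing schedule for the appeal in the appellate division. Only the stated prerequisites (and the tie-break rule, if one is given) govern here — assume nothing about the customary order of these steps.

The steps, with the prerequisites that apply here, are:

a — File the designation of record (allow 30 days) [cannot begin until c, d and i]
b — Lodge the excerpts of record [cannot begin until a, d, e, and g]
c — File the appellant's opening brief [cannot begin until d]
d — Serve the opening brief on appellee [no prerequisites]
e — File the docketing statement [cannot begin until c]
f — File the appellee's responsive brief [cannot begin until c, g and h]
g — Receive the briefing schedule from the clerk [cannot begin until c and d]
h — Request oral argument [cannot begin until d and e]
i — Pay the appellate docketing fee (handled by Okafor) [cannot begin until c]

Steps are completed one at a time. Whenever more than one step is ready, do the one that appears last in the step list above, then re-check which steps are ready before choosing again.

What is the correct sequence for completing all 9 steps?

d, c, i, g, e, h, f, a, b

d is the only step with nothing outstanding, so it goes first.
Next only c has its prerequisites met → c.
i, g and e are all available; i is listed later → i.
a now also ready, so the ready set is {g, e, a}; g is listed later → g.
e and a are both available; e is listed later → e.
h and a are both available; h is listed later → h.
Now f and a have their prerequisites met. f is listed later, so f next.
a needed i, d and c, now all done → a.
b needed g, e, d and a, now all done → b.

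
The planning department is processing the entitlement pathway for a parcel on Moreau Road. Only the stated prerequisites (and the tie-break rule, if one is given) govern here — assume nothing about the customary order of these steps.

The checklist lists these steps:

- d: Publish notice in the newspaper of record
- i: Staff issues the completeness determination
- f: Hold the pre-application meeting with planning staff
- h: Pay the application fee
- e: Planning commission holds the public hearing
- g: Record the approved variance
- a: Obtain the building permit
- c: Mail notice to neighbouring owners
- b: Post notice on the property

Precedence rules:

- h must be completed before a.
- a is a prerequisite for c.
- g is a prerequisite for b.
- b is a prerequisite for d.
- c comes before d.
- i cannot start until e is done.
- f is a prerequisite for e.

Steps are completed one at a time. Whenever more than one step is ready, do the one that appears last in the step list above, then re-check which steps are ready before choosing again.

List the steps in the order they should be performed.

g, h and f have no prerequisites; g is listed later, so g is first.
b, h and f are all available; b is listed later → b.
h and f are both available; h is listed later → h.
Now a and f have their prerequisites met. a is listed later, so a next.
Ready: c and f. c is listed later → c.
d now also ready, so the ready set is {f, d}; f is listed later → f.
e now also ready, so the ready set is {e, d}; e is listed later → e.
i now also ready, so the ready set is {i, d}; i is listed later → i.
d needed b and c, now all done → d.

g, b, h, a, c, f, e, i, d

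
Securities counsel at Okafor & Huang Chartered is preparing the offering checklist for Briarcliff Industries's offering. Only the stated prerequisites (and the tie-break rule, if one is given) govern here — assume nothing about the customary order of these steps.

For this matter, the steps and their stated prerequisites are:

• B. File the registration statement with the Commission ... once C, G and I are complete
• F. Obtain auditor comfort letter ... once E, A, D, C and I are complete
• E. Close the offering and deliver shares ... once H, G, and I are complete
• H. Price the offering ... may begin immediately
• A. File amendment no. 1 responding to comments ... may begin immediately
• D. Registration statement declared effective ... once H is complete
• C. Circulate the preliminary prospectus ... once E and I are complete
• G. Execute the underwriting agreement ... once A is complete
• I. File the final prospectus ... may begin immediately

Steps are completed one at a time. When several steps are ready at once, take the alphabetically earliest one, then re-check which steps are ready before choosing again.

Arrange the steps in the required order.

A, H and I have no prerequisites; A has the earlier label, so A is first.
G, H and I are all available; G has the earlier label → G.
H and I are both available; H has the earlier label → H.
D now also ready, so the ready set is {D, I}; D has the earlier label → D.
Next only I has its prerequisites met → I.
E needed G, H and I, now all done → E.
C needed E and I, now all done → C.
Now B and F have their prerequisites met. B has the earlier label, so B next.
Next only F has its prerequisites met → F.

A, G, H, D, I, E, C, B, F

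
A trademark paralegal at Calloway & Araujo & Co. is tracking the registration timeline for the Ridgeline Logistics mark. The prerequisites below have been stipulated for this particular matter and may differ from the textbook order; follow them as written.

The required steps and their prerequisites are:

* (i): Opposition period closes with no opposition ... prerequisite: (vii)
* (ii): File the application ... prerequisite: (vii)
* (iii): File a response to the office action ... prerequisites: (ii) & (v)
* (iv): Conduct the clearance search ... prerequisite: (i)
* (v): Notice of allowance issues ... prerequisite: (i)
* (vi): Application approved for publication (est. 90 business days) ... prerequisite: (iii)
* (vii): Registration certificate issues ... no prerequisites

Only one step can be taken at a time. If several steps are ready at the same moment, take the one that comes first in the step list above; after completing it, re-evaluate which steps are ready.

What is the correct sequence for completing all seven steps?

(vii) → (i) → (ii) → (iv) → (v) → (iii) → (vi)

(vii) is the only step with nothing outstanding, so it goes first.
Ready: (i) and (ii). (i) is listed earlier → (i).
(iv) and (v) now also ready, so the ready set is {(ii), (iv), (v)}; (ii) is listed earlier → (ii).
Now (iv) and (v) have their prerequisites met. (iv) is listed earlier, so (iv) next.
Next only (v) has its prerequisites met → (v).
Next only (iii) has its prerequisites met → (iii).
(vi) needed (iii), now all done → (vi).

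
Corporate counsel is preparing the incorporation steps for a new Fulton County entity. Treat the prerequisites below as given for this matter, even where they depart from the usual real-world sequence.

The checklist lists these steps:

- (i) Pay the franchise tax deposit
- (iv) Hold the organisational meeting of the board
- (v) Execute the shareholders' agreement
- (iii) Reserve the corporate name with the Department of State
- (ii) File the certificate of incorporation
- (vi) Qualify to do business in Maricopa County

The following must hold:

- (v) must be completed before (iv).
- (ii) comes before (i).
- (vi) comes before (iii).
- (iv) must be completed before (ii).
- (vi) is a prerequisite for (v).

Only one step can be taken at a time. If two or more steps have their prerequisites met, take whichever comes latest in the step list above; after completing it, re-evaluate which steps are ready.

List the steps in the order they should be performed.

(vi), (iii), (v), (iv), (ii), (i)

(vi) has no prerequisites → (vi) first.
Now (iii) and (v) have their prerequisites met. (iii) is listed later, so (iii) next.
Next only (v) has its prerequisites met → (v).
Next only (iv) has its prerequisites met → (iv).
(ii) is the only step now ready → (ii).
Next only (i) has its prerequisites met → (i).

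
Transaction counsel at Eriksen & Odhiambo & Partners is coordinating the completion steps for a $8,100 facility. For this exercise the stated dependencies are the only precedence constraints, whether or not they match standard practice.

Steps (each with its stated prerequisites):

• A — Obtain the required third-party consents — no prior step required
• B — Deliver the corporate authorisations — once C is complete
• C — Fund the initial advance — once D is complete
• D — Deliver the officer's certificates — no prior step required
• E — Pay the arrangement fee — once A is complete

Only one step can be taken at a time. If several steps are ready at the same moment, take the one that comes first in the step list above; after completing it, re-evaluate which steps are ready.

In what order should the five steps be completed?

A and D have no prerequisites; A is listed earlier, so A is first.
Ready: D and E. D is listed earlier → D.
Now C and E have their prerequisites met. C is listed earlier, so C next.
B now also ready, so the ready set is {B, E}; B is listed earlier → B.
E needed A, now all done → E.

A → D → C → B → E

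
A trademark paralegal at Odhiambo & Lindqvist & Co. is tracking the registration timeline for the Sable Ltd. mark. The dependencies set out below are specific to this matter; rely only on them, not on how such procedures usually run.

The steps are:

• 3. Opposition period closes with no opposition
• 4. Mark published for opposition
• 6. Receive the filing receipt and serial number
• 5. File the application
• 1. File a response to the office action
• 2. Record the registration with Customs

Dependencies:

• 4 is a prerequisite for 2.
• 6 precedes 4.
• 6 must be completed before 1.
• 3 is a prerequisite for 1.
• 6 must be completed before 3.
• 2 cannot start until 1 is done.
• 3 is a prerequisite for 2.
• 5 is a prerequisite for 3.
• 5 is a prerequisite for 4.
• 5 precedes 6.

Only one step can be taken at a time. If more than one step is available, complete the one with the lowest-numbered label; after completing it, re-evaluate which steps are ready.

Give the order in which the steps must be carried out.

5, 6, 3, 1, 4, 2

5 has no prerequisites → 5 first.
That leaves 6 as the only ready step → 6.
Ready: 3 and 4. 3 has the earlier label → 3.
1 now also ready, so the ready set is {1, 4}; 1 has the earlier label → 1.
4 needed 5 and 6, now all done → 4.
That leaves 2 as the only ready step → 2.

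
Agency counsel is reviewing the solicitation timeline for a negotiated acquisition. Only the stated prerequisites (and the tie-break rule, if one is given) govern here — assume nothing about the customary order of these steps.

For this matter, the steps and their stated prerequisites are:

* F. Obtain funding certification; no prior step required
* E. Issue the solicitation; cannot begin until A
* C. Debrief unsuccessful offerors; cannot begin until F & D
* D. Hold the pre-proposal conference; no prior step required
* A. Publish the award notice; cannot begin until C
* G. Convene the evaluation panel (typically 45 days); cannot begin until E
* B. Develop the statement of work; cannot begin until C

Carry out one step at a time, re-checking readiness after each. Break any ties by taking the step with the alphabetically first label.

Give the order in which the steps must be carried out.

D, F, C, A, B, E, G

Nothing is required for D and F. D has the earlier label → D first.
F is the only step now ready → F.
C is the only step now ready → C.
Ready: A and B. A has the earlier label → A.
E now also ready, so the ready set is {B, E}; B has the earlier label → B.
That leaves E as the only ready step → E.
G needed E, now all done → G.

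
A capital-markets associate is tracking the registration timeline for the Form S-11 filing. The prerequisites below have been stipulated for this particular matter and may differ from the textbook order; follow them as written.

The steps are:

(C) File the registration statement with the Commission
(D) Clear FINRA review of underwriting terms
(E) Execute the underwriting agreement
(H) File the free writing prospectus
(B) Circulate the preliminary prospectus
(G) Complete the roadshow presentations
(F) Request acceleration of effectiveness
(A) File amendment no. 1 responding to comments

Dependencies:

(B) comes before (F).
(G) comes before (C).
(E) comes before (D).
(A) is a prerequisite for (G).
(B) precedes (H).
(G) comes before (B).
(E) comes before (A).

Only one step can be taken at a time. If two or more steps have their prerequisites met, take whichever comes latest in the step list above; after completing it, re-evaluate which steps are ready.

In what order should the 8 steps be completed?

(E) (A) (G) (B) (F) (H) (D) (C)

(E) is the only step with nothing outstanding, so it goes first.
Ready: (A) and (D). (A) is listed later → (A).
(G) and (D) are both available; (G) is listed later → (G).
Now (B), (D) and (C) have their prerequisites met. (B) is listed later, so (B) next.
(F) and (H) now also ready, so the ready set is {(F), (H), (D), (C)}; (F) is listed later → (F).
(H), (D) and (C) are all available; (H) is listed later → (H).
(D) and (C) are both available; (D) is listed later → (D).
(C) needed (G), now all done → (C).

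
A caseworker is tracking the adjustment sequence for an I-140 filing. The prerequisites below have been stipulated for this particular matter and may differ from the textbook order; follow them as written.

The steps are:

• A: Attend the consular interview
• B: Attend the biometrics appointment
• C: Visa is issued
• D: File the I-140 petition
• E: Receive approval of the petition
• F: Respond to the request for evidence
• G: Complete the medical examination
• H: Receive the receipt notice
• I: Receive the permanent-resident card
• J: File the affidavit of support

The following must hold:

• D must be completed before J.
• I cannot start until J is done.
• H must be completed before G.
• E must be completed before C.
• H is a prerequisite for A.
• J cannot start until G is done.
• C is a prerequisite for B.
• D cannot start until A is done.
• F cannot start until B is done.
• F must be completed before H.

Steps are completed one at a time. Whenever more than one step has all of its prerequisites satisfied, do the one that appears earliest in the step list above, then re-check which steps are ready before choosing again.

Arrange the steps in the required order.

Only E has no prerequisites, so it is first.
C is the only step now ready → C.
Next only B has its prerequisites met → B.
F needed B, now all done → F.
That leaves H as the only ready step → H.
Now A and G have their prerequisites met. A is listed earlier, so A next.
D now also ready, so the ready set is {D, G}; D is listed earlier → D.
G needed H, now all done → G.
J needed D and G, now all done → J.
I needed J, now all done → I.

E, C, B, F, H, A, D, G, J, I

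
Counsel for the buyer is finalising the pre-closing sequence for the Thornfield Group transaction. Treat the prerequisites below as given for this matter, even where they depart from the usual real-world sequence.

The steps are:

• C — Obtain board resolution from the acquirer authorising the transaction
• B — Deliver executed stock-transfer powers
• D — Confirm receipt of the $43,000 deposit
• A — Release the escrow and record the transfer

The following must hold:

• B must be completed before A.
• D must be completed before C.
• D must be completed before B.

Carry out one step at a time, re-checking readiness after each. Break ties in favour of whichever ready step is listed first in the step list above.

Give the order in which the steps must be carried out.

D has no prerequisites → D first.
Ready: C and B. C is listed earlier → C.
B needed D, now all done → B.
Next only A has its prerequisites met → A.

D, C, B, A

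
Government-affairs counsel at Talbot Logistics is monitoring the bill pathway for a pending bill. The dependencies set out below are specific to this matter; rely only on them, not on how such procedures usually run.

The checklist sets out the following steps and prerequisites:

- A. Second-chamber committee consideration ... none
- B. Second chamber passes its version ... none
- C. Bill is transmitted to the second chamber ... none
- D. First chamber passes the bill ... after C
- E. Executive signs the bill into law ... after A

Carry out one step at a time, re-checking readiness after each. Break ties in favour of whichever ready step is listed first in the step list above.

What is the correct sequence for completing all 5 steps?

A B C D E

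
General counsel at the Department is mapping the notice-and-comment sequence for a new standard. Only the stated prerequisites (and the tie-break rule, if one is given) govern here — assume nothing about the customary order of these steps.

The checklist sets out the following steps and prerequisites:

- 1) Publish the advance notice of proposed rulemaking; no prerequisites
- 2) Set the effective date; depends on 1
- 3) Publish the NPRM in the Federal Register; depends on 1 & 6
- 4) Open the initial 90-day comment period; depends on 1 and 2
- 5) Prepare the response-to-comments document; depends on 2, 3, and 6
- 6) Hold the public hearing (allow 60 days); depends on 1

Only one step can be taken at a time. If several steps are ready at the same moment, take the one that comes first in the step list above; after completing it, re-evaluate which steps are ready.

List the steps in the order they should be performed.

1, 2, 4, 6, 3, 5

1 has no prerequisites → 1 first.
2 and 6 are both available; 2 is listed earlier → 2.
4 now also ready, so the ready set is {4, 6}; 4 is listed earlier → 4.
That leaves 6 as the only ready step → 6.
That leaves 3 as the only ready step → 3.
5 needed 2, 3 and 6, now all done → 5.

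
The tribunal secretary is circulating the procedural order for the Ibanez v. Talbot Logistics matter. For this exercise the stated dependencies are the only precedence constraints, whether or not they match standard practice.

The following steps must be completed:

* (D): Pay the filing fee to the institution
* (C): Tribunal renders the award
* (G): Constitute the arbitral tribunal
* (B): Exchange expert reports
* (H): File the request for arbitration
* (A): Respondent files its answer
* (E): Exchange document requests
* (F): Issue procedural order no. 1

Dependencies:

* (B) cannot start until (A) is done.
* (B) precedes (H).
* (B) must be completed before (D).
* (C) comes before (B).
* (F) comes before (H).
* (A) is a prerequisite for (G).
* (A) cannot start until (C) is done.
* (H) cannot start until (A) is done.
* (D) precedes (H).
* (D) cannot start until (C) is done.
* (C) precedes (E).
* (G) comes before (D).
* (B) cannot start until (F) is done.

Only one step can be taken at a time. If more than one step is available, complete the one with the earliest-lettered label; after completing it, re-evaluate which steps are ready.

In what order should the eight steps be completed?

(C), (A), (E), (F), (B), (G), (D), (H)

Nothing is required for (C) and (F). (C) has the earlier label → (C) first.
Ready: (A), (E) and (F). (A) has the earlier label → (A).
Ready: (E), (F) and (G). (E) has the earlier label → (E).
Ready: (F) and (G). (F) has the earlier label → (F).
Ready: (B) and (G). (B) has the earlier label → (B).
(G) needed (A), now all done → (G).
Next only (D) has its prerequisites met → (D).
(H) is the only step now ready → (H).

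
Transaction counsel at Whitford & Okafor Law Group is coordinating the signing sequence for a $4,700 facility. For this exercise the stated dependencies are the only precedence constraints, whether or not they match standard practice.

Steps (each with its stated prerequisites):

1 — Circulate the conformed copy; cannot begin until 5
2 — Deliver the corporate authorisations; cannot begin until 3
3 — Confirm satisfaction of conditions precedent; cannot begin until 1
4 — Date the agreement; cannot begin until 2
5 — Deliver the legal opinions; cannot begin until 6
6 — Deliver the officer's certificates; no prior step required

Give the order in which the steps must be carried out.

6, 5, 1, 3, 2, 4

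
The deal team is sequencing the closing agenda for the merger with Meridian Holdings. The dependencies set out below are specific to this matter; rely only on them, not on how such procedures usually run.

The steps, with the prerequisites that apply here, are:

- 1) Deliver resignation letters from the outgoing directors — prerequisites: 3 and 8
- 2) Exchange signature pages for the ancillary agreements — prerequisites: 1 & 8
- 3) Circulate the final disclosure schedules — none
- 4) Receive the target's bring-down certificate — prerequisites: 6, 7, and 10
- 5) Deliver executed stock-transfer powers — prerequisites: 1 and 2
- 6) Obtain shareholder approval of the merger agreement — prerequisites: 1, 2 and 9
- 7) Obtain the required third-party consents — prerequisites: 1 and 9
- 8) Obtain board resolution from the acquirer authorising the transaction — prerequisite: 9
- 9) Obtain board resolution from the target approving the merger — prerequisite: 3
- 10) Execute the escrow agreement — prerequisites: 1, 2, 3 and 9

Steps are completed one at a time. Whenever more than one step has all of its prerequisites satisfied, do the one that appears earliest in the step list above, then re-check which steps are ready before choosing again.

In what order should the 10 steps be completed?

3 has no prerequisites → 3 first.
9 is the only step now ready → 9.
8 needed 9, now all done → 8.
1 needed 3 and 8, now all done → 1.
2 and 7 are both available; 2 is listed earlier → 2.
Now 5, 6, 7 and 10 have their prerequisites met. 5 is listed earlier, so 5 next.
Now 6, 7 and 10 have their prerequisites met. 6 is listed earlier, so 6 next.
Now 7 and 10 have their prerequisites met. 7 is listed earlier, so 7 next.
10 is the only step now ready → 10.
4 is the only step now ready → 4.

3, 9, 8, 1, 2, 5, 6, 7, 10, 4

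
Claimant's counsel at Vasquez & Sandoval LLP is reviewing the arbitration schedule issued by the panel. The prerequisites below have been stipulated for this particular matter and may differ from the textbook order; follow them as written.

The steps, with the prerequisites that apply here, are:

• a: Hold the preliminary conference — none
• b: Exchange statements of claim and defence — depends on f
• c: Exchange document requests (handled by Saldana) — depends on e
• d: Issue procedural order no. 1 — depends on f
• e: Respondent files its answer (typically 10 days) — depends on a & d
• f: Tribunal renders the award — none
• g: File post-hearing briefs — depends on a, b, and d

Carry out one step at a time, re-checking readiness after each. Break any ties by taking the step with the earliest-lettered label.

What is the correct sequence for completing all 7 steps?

a f b d e c g

Nothing is required for a and f. a has the earlier label → a first.
That leaves f as the only ready step → f.
Now b and d have their prerequisites met. b has the earlier label, so b next.
d needed f, now all done → d.
Ready: e and g. e has the earlier label → e.
c and g are both available; c has the earlier label → c.
g is the only step now ready → g.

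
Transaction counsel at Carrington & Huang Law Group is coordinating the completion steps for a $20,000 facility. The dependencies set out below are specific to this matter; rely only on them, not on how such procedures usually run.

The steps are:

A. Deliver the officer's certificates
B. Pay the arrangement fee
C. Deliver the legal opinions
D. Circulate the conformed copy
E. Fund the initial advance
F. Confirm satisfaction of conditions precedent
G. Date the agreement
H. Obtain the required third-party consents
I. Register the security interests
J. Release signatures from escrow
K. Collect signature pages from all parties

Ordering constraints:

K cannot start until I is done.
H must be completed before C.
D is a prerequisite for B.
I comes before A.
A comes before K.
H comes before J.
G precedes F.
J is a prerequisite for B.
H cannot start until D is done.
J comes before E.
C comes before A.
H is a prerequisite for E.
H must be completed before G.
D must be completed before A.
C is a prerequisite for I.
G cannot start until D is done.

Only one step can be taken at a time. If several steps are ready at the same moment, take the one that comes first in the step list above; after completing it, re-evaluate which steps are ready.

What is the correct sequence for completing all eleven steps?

D → H → C → G → F → I → A → J → B → E → K

Only D has no prerequisites, so it is first.
H needed D, now all done → H.
Ready: C, G and J. C is listed earlier → C.
G, I and J are all available; G is listed earlier → G.
F now also ready, so the ready set is {F, I, J}; F is listed earlier → F.
Now I and J have their prerequisites met. I is listed earlier, so I next.
Now A and J have their prerequisites met. A is listed earlier, so A next.
K now also ready, so the ready set is {J, K}; J is listed earlier → J.
B and E now also ready, so the ready set is {B, E, K}; B is listed earlier → B.
Ready: E and K. E is listed earlier → E.
K needed A and I, now all done → K.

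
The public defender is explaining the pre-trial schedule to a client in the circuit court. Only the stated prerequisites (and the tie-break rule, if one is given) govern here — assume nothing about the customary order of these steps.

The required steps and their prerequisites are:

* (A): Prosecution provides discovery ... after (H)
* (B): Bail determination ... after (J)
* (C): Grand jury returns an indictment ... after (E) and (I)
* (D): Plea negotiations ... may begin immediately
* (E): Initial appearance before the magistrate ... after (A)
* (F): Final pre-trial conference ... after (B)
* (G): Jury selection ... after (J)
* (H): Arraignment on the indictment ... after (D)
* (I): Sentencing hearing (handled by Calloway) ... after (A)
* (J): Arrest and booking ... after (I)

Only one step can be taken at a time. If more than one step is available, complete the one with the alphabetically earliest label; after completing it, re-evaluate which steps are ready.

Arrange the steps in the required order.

Only (D) has no prerequisites, so it is first.
That leaves (H) as the only ready step → (H).
(A) is the only step now ready → (A).
Ready: (E) and (I). (E) has the earlier label → (E).
Next only (I) has its prerequisites met → (I).
(C) and (J) are both available; (C) has the earlier label → (C).
(J) needed (I), now all done → (J).
Ready: (B) and (G). (B) has the earlier label → (B).
(F) and (G) are both available; (F) has the earlier label → (F).
(G) needed (J), now all done → (G).

(D) (H) (A) (E) (I) (C) (J) (B) (F) (G)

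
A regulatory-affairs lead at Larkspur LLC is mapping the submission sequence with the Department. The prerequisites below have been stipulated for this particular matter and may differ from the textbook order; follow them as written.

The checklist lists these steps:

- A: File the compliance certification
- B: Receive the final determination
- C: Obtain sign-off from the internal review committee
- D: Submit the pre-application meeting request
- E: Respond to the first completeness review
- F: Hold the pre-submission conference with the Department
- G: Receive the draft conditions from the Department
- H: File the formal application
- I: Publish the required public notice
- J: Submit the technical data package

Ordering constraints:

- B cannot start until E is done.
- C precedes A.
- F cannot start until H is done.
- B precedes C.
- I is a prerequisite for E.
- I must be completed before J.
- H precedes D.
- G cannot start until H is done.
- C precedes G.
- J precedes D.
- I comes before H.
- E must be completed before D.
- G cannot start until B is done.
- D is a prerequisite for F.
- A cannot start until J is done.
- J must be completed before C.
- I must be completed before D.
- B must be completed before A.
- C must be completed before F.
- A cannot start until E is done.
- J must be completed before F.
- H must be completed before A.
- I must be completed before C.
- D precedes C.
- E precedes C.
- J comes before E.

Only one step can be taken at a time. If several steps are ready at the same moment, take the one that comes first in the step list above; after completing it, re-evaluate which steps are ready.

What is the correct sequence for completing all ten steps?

I is the only step with nothing outstanding, so it goes first.
Ready: H and J. H is listed earlier → H.
J needed I, now all done → J.
That leaves E as the only ready step → E.
B and D are both available; B is listed earlier → B.
D is the only step now ready → D.
That leaves C as the only ready step → C.
A, F and G are all available; A is listed earlier → A.
F and G are both available; F is listed earlier → F.
G needed B, C and H, now all done → G.

I → H → J → E → B → D → C → A → F → G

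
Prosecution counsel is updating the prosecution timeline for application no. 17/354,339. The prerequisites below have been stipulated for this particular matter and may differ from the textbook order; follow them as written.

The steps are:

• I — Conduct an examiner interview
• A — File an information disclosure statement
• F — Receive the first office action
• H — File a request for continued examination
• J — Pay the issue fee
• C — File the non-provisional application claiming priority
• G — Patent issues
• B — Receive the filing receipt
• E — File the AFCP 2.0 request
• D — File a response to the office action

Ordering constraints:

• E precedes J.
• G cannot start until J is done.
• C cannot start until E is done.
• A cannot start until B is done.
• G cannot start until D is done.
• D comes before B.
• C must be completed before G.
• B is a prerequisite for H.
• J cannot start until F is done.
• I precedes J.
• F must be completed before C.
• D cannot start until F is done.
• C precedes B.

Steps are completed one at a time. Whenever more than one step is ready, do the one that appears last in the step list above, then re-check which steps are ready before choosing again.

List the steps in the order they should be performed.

Nothing is required for E, F and I. E is listed later → E first.
Now F and I have their prerequisites met. F is listed later, so F next.
Ready: D, C and I. D is listed later → D.
Now C and I have their prerequisites met. C is listed later, so C next.
Ready: B and I. B is listed later → B.
Now H, A and I have their prerequisites met. H is listed later, so H next.
A and I are both available; A is listed later → A.
Next only I has its prerequisites met → I.
Next only J has its prerequisites met → J.
That leaves G as the only ready step → G.

E, F, D, C, B, H, A, I, J, G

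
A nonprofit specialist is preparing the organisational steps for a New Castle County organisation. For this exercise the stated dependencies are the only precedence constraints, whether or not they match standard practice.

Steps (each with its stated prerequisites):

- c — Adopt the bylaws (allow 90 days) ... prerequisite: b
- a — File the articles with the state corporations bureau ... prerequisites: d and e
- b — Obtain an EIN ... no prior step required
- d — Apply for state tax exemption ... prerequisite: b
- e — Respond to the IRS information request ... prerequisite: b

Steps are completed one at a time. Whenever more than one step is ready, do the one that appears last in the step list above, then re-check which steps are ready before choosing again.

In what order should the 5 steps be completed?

b, e, d, a, c

b has no prerequisites → b first.
e, d and c are all available; e is listed later → e.
d and c are both available; d is listed later → d.
a now also ready, so the ready set is {a, c}; a is listed later → a.
c is the only step now ready → c.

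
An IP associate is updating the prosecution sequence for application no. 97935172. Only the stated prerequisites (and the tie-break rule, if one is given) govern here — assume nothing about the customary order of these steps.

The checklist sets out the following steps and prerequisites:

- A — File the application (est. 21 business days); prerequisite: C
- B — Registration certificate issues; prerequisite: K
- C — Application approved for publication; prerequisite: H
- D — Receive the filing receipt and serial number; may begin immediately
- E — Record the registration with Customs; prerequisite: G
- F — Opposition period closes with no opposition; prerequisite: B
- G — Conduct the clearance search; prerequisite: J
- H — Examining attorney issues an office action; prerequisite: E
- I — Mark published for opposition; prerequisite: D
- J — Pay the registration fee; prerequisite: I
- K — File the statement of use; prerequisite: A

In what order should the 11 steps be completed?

D I J G E H C A K B F

Only D has no prerequisites, so it is first.
I needed D, now all done → I.
Next only J has its prerequisites met → J.
That leaves G as the only ready step → G.
E needed G, now all done → E.
H is the only step now ready → H.
C is the only step now ready → C.
A is the only step now ready → A.
That leaves K as the only ready step → K.
B is the only step now ready → B.
F is the only step now ready → F.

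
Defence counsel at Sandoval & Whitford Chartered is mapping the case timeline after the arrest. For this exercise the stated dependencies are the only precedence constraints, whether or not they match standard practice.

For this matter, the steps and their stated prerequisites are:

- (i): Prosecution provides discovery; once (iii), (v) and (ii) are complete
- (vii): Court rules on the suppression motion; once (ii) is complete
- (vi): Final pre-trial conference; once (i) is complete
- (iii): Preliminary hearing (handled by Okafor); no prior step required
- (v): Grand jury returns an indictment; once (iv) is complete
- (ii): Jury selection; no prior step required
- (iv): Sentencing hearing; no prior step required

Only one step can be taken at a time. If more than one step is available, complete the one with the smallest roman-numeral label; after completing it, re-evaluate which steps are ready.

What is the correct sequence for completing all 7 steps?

(ii), (iii), (iv), (v), (i), (vi), (vii)

Nothing is required for (ii), (iii) and (iv). (ii) has the earlier label → (ii) first.
(vii) now also ready, so the ready set is {(iii), (iv), (vii)}; (iii) has the earlier label → (iii).
Ready: (iv) and (vii). (iv) has the earlier label → (iv).
Ready: (v) and (vii). (v) has the earlier label → (v).
(i) now also ready, so the ready set is {(i), (vii)}; (i) has the earlier label → (i).
Ready: (vi) and (vii). (vi) has the earlier label → (vi).
Next only (vii) has its prerequisites met → (vii).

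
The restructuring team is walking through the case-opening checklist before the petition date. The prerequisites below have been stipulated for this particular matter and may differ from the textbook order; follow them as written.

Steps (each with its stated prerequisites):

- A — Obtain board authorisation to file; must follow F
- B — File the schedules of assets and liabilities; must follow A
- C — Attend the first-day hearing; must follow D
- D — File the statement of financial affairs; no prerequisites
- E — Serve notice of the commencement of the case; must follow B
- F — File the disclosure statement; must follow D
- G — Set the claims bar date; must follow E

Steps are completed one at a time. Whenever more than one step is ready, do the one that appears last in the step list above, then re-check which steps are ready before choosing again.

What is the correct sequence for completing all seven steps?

D → F → C → A → B → E → G

D is the only step with nothing outstanding, so it goes first.
F and C are both available; F is listed later → F.
A now also ready, so the ready set is {C, A}; C is listed later → C.
That leaves A as the only ready step → A.
Next only B has its prerequisites met → B.
E is the only step now ready → E.
G needed E, now all done → G.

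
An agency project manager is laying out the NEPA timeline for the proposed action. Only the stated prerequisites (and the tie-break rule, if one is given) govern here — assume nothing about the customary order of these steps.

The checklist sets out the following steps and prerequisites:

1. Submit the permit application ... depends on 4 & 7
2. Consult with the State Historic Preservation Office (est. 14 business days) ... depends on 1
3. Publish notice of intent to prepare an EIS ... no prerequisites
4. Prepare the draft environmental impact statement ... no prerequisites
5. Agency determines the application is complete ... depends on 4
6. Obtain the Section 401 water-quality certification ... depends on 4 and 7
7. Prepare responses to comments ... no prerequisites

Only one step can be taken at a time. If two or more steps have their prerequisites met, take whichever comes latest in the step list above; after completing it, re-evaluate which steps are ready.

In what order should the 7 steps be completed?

7, 4, 6, 5, 3, 1, 2

7, 4 and 3 have no prerequisites; 7 is listed later, so 7 is first.
4 and 3 are both available; 4 is listed later → 4.
6, 5, 3 and 1 are all available; 6 is listed later → 6.
Now 5, 3 and 1 have their prerequisites met. 5 is listed later, so 5 next.
Ready: 3 and 1. 3 is listed later → 3.
Next only 1 has its prerequisites met → 1.
Next only 2 has its prerequisites met → 2.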